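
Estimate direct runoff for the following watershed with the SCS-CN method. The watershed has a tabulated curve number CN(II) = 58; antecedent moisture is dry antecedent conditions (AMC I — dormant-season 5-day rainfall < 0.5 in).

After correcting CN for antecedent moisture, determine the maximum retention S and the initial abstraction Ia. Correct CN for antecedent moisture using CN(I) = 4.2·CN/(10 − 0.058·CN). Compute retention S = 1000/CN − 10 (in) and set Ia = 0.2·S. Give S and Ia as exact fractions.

S = 500/29 in ≈ 17.241 in; Ia = 100/29 in ≈ 3.448 in

Dry (AMC I): CN(I) = 4.2·58/(10 − 0.058·58) = (1218/5)/(1659/250) = 2900/79 ≈ 36.709
S = 1000/(2900/79) − 10 = 500/29 in ≈ 17.241 in
Initial abstraction Ia = S/5 = (500/29)/5 = 100/29 ≈ 3.448 in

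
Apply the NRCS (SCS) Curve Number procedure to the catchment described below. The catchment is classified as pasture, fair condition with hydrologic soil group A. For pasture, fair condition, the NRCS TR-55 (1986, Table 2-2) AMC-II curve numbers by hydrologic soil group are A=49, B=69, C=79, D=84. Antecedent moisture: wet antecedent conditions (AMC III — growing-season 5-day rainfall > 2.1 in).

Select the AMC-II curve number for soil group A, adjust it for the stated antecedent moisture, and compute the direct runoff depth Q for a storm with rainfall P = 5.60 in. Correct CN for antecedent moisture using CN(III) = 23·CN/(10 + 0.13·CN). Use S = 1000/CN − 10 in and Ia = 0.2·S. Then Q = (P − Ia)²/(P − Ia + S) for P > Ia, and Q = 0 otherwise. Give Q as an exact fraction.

Q = 174979984/73193015 in ≈ 2.391 in

NRCS table: pasture, fair condition, soil group A → CN(II) = 49
Wet (AMC III): CN(III) = 23·49/(10 + 0.13·49) = 1127/(1637/100) = 112700/1637 ≈ 68.845
S = 1000/(112700/1637) − 10 = 5100/1127 in ≈ 4.525 in
Ia = 0.2·(5100/1127) = 1020/1127 in ≈ 0.905 in
Since P=5.600 > Ia=0.905: effective rainfall P−Ia = 26456/5635 in
Q: (26456/5635)² ÷ (51956/5635) = 174979984/73193015 in (≈ 2.391 in)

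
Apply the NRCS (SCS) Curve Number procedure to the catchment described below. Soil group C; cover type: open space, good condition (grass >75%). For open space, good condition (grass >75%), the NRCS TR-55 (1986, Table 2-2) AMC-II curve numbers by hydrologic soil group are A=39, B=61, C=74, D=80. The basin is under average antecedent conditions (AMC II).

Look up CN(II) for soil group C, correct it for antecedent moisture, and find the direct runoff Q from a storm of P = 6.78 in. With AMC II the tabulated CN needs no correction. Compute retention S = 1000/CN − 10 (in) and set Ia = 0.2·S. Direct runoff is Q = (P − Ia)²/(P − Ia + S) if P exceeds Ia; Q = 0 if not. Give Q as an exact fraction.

Q = 126405049/32824550 in ≈ 3.851 in

NRCS table: open space, good condition (grass >75%), soil group C → CN(II) = 74
Average conditions: CN = 74 (no AMC adjustment).
Retention S: 1000/CN − 10 with CN=74.000 → S = 130/37 ≈ 3.514 in
Ia = 0.2·(130/37) = 26/37 in ≈ 0.703 in
P − Ia = 6.780 − 0.703 = 11243/1850 ≈ 6.077 in (> 0, runoff occurs)
Q = (11243/1850)²/((11243/1850) + 130/37) = (126405049/3422500)/(17743/1850) = 126405049/32824550 in ≈ 3.851 in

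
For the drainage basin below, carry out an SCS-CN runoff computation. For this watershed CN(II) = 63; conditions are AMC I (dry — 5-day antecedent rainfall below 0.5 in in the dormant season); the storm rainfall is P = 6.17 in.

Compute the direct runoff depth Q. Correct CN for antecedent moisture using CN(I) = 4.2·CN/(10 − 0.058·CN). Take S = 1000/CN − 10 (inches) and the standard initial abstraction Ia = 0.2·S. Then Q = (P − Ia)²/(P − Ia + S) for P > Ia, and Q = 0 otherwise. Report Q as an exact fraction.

Q = 199175656681/303799299300 in ≈ 0.656 in

CN(I) from CN(II)=63: (4.2·63)/(10 − 0.058·63) = 132300/3173 ≈ 41.696
Retention S: 1000/CN − 10 with CN=41.696 → S = 18500/1323 ≈ 13.983 in
Ia = 0.2S: 0.2·13.983 = 2.797 in (exactly 3700/1323)
Since P=6.170 > Ia=2.797: effective rainfall P−Ia = 446291/132300 in
Q: (446291/132300)² ÷ (2296291/132300) = 199175656681/303799299300 in (≈ 0.656 in)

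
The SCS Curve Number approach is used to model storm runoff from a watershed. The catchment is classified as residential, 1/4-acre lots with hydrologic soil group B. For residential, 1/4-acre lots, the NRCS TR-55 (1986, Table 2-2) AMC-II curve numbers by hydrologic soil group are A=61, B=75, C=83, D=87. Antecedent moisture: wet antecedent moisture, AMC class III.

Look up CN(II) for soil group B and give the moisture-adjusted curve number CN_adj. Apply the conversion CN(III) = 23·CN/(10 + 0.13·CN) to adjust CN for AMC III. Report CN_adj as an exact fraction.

CN_adj = 6900/79 ≈ 87.342

NRCS table: residential, 1/4-acre lots, soil group B → CN(II) = 75
Adjust CN=75 to AMC III: 23·75/(10 + 0.13·75) → 1725 ÷ (79/4) = 6900/79 ≈ 87.342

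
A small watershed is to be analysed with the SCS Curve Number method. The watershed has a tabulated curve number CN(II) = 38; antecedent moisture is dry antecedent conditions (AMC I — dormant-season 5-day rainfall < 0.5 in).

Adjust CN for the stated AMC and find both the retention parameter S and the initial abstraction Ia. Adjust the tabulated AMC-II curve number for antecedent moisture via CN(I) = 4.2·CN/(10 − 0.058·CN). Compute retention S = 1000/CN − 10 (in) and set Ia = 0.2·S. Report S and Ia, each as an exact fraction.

Dry (AMC I): CN(I) = 4.2·38/(10 − 0.058·38) = (798/5)/(1949/250) = 39900/1949 ≈ 20.472
Max retention: S = 1000/(39900/1949) − 10 = 15500/399 in (≈ 38.847 in)
Ia = 0.2S: 0.2·38.847 = 7.769 in (exactly 3100/399)

S = 15500/399 in ≈ 38.847 in; Ia = 3100/399 in ≈ 7.769 in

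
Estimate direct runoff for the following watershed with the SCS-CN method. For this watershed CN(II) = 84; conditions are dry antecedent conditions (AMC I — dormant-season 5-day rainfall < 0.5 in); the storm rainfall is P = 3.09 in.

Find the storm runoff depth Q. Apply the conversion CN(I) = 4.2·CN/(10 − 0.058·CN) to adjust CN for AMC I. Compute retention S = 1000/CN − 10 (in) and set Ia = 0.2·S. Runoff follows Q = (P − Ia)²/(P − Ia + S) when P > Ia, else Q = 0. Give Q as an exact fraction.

Q = 9267720361/13065462900 in ≈ 0.709 in

Adjust CN=84 to AMC I: 4.2·84/(10 − 0.058·84) → (1764/5) ÷ (641/125) = 44100/641 ≈ 68.799
Max retention: S = 1000/(44100/641) − 10 = 2000/441 in (≈ 4.535 in)
Ia = 0.2S: 0.2·4.535 = 0.907 in (exactly 400/441)
Since P=3.090 > Ia=0.907: effective rainfall P−Ia = 96269/44100 in
Q: (96269/44100)² ÷ (296269/44100) = 9267720361/13065462900 in (≈ 0.709 in)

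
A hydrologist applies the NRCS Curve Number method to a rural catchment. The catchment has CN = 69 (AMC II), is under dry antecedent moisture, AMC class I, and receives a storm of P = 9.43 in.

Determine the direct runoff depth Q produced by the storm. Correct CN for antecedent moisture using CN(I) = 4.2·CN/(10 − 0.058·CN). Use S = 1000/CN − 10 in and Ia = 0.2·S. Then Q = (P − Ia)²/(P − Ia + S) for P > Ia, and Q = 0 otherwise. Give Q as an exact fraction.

Adjust CN=69 to AMC I: 4.2·69/(10 − 0.058·69) → (1449/5) ÷ (2999/500) = 144900/2999 ≈ 48.316
Max retention: S = 1000/(144900/2999) − 10 = 15500/1449 in (≈ 10.697 in)
Ia = 0.2S: 0.2·10.697 = 2.139 in (exactly 3100/1449)
Excess rainfall: 9.430 − 2.139 = 7.291 in; P > Ia so Q > 0
Q: (1056407/144900)² ÷ (2606407/144900) = 1115995749649/377668374300 in (≈ 2.955 in)

Q = 1115995749649/377668374300 in ≈ 2.955 in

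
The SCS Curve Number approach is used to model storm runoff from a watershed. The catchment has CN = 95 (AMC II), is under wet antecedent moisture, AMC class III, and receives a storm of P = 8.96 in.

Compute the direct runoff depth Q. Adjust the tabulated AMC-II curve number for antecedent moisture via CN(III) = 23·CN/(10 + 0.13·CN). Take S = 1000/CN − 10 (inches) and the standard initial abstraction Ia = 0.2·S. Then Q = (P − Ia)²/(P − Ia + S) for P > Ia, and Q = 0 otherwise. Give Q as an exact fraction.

Adjust CN=95 to AMC III: 23·95/(10 + 0.13·95) → 2185 ÷ (447/20) = 43700/447 ≈ 97.763
Retention S: 1000/CN − 10 with CN=97.763 → S = 100/437 ≈ 0.229 in
Ia = 0.2·(100/437) = 20/437 in ≈ 0.046 in
Since P=8.960 > Ia=0.046: effective rainfall P−Ia = 97388/10925 in
Q = (97388/10925)²/((97388/10925) + 100/437) = (9484422544/119355625)/(99888/10925) = 592776409/68204775 in ≈ 8.691 in

Q = 592776409/68204775 in ≈ 8.691 in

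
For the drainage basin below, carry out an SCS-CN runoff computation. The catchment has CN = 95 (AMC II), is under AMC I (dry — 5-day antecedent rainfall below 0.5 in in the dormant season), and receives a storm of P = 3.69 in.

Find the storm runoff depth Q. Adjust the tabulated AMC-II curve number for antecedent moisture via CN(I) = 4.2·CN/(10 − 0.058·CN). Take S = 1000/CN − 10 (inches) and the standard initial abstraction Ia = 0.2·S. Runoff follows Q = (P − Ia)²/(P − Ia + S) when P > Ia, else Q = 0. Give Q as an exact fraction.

Q = 18832347361/7470516900 in ≈ 2.521 in

Dry (AMC I): CN(I) = 4.2·95/(10 − 0.058·95) = 399/(449/100) = 39900/449 ≈ 88.864
Max retention: S = 1000/(39900/449) − 10 = 500/399 in (≈ 1.253 in)
Ia = 0.2S: 0.2·1.253 = 0.251 in (exactly 100/399)
Excess rainfall: 3.690 − 0.251 = 3.439 in; P > Ia so Q > 0
Runoff Q = (P−Ia)²/(P−Ia+S) = (3.439)²/(3.439+1.253) = 18832347361/7470516900 ≈ 2.521 in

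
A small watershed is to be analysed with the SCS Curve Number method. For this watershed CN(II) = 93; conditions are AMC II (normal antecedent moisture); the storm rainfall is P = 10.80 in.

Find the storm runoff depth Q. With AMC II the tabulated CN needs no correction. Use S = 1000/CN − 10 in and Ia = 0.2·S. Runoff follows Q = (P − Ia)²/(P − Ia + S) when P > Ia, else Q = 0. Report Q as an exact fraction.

AMC II — tabulated CN = 93 applies directly.
Max retention: S = 1000/93 − 10 = 70/93 in (≈ 0.753 in)
Ia = 0.2·(70/93) = 14/93 in ≈ 0.151 in
Excess rainfall: 10.800 − 0.151 = 10.649 in; P > Ia so Q > 0
Runoff Q = (P−Ia)²/(P−Ia+S) = (10.649)²/(10.649+0.753) = 12261152/1232715 ≈ 9.946 in

Q = 12261152/1232715 in ≈ 9.946 in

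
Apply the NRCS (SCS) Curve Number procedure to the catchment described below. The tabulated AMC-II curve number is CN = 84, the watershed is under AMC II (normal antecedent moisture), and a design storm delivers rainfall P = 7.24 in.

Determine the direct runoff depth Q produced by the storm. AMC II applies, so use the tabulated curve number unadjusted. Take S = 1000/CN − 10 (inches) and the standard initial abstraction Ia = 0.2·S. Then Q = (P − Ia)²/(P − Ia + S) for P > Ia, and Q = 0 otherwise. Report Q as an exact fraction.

AMC II — tabulated CN = 84 applies directly.
S = 1000/84 − 10 = 40/21 in ≈ 1.905 in
Initial abstraction Ia = S/5 = (40/21)/5 = 8/21 ≈ 0.381 in
Since P=7.240 > Ia=0.381: effective rainfall P−Ia = 3601/525 in
Q = (3601/525)²/((3601/525) + 40/21) = (12967201/275625)/(4601/525) = 12967201/2415525 in ≈ 5.368 in

Q = 12967201/2415525 in ≈ 5.368 in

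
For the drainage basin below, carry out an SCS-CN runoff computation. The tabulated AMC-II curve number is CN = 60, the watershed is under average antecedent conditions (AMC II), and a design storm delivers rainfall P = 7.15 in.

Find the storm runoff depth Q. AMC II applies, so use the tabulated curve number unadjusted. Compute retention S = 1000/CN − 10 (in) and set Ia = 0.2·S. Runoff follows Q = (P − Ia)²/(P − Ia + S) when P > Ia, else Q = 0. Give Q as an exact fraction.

CN(II) = 60; AMC II needs no correction.
S = 1000/60 − 10 = 20/3 in ≈ 6.667 in
Initial abstraction Ia = S/5 = (20/3)/5 = 4/3 ≈ 1.333 in
P − Ia = 7.150 − 1.333 = 349/60 ≈ 5.817 in (> 0, runoff occurs)
Runoff Q = (P−Ia)²/(P−Ia+S) = (5.817)²/(5.817+6.667) = 121801/44940 ≈ 2.710 in

Q = 121801/44940 in ≈ 2.710 in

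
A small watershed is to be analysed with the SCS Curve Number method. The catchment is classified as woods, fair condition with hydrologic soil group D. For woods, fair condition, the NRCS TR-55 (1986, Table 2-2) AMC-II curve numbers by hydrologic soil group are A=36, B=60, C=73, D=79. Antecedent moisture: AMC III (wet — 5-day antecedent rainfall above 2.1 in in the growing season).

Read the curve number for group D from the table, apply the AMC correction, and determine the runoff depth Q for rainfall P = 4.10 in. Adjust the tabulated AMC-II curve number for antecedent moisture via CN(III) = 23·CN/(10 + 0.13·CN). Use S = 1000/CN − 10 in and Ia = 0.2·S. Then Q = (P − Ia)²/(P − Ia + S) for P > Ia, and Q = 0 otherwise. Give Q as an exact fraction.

Q = 4941668209/1658866490 in ≈ 2.979 in

NRCS table: woods, fair condition, soil group D → CN(II) = 79
Adjust CN=79 to AMC III: 23·79/(10 + 0.13·79) → 1817 ÷ (2027/100) = 181700/2027 ≈ 89.640
S = 1000/(181700/2027) − 10 = 2100/1817 in ≈ 1.156 in
Ia = 0.2·(2100/1817) = 420/1817 in ≈ 0.231 in
Excess rainfall: 4.100 − 0.231 = 3.869 in; P > Ia so Q > 0
Q: (70297/18170)² ÷ (91297/18170) = 4941668209/1658866490 in (≈ 2.979 in)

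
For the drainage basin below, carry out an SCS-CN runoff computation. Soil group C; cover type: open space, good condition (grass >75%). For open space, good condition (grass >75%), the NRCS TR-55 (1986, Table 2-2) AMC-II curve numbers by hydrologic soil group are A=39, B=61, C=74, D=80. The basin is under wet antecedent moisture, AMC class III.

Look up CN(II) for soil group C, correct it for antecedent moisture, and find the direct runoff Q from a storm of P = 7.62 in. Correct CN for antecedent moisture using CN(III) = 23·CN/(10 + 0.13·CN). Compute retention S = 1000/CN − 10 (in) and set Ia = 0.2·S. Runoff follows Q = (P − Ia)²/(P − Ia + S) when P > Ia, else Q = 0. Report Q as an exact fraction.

NRCS table: open space, good condition (grass >75%), soil group C → CN(II) = 74
Wet (AMC III): CN(III) = 23·74/(10 + 0.13·74) = 1702/(981/50) = 85100/981 ≈ 86.748
Max retention: S = 1000/(85100/981) − 10 = 1300/851 in (≈ 1.528 in)
Ia = 0.2·(1300/851) = 260/851 in ≈ 0.306 in
Excess rainfall: 7.620 − 0.306 = 7.314 in; P > Ia so Q > 0
Q: (311231/42550)² ÷ (376231/42550) = 96864735361/16008629050 in (≈ 6.051 in)

Q = 96864735361/16008629050 in ≈ 6.051 in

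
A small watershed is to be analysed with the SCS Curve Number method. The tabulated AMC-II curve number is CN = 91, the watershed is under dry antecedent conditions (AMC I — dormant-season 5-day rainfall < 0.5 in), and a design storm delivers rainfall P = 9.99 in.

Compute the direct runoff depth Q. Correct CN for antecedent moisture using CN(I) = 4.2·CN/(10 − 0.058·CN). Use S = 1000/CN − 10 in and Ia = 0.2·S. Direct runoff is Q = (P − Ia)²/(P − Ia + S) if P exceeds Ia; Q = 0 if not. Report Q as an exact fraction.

Q = 122558695923/16060107700 in ≈ 7.631 in

Dry (AMC I): CN(I) = 4.2·91/(10 − 0.058·91) = (1911/5)/(2361/500) = 63700/787 ≈ 80.940
Max retention: S = 1000/(63700/787) − 10 = 1500/637 in (≈ 2.355 in)
Ia = 0.2S: 0.2·2.355 = 0.471 in (exactly 300/637)
Excess rainfall: 9.990 − 0.471 = 9.519 in; P > Ia so Q > 0
Q: (606363/63700)² ÷ (756363/63700) = 122558695923/16060107700 in (≈ 7.631 in)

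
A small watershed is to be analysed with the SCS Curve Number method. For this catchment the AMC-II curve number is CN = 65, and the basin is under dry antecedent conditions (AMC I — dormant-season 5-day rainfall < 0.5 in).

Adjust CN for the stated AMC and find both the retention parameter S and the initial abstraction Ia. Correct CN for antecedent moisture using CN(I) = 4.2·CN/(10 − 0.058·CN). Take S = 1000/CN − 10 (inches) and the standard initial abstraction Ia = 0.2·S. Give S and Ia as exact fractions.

Dry (AMC I): CN(I) = 4.2·65/(10 − 0.058·65) = 273/(623/100) = 3900/89 ≈ 43.820
S = 1000/(3900/89) − 10 = 500/39 in ≈ 12.821 in
Ia = 0.2S: 0.2·12.821 = 2.564 in (exactly 100/39)

S = 500/39 in ≈ 12.821 in; Ia = 100/39 in ≈ 2.564 in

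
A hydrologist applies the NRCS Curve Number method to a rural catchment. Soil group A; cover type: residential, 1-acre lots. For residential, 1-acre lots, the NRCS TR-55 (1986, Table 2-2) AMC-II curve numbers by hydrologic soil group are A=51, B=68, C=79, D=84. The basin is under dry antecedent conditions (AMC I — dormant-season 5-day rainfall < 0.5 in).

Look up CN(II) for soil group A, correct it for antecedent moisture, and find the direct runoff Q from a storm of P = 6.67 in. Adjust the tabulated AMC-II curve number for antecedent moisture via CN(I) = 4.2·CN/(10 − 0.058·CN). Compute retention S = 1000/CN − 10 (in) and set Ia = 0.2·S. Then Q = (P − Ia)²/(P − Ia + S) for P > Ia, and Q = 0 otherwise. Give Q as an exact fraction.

Q = 1027266601/5845380300 in ≈ 0.176 in

NRCS table: residential, 1-acre lots, soil group A → CN(II) = 51
Dry (AMC I): CN(I) = 4.2·51/(10 − 0.058·51) = (1071/5)/(3521/500) = 15300/503 ≈ 30.417
Retention S: 1000/CN − 10 with CN=30.417 → S = 3500/153 ≈ 22.876 in
Ia = 0.2S: 0.2·22.876 = 4.575 in (exactly 700/153)
P − Ia = 6.670 − 4.575 = 32051/15300 ≈ 2.095 in (> 0, runoff occurs)
Runoff Q = (P−Ia)²/(P−Ia+S) = (2.095)²/(2.095+22.876) = 1027266601/5845380300 ≈ 0.176 in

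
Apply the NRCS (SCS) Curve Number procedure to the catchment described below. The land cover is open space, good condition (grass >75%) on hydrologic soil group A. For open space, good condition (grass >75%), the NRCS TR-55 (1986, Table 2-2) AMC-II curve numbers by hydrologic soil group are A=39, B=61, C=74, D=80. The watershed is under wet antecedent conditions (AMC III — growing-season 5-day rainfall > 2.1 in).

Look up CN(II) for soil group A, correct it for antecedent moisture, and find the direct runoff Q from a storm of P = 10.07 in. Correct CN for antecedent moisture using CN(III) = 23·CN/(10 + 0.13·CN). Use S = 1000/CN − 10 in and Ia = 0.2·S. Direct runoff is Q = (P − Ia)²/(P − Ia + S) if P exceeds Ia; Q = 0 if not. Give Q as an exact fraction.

Q = 610396875841/124797726300 in ≈ 4.891 in

NRCS table: open space, good condition (grass >75%), soil group A → CN(II) = 39
CN(III) from CN(II)=39: (23·39)/(10 + 0.13·39) = 89700/1507 ≈ 59.522
Retention S: 1000/CN − 10 with CN=59.522 → S = 6100/897 ≈ 6.800 in
Ia = 0.2·(6100/897) = 1220/897 in ≈ 1.360 in
Since P=10.070 > Ia=1.360: effective rainfall P−Ia = 781279/89700 in
Q = (781279/89700)²/((781279/89700) + 6100/897) = (610396875841/8046090000)/(1391279/89700) = 610396875841/124797726300 in ≈ 4.891 in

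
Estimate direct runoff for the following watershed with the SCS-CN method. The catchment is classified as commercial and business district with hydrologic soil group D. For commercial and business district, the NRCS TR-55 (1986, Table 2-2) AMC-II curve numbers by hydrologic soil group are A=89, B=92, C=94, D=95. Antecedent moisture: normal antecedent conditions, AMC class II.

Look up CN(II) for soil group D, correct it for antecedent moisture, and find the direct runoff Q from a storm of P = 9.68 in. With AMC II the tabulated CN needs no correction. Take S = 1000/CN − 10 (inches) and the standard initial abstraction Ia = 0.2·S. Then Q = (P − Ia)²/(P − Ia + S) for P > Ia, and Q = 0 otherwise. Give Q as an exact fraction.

Q = 10342152/1139525 in ≈ 9.076 in

NRCS table: commercial and business district, soil group D → CN(II) = 95
CN(II) = 95; AMC II needs no correction.
Max retention: S = 1000/95 − 10 = 10/19 in (≈ 0.526 in)
Ia = 0.2S: 0.2·0.526 = 0.105 in (exactly 2/19)
Since P=9.680 > Ia=0.105: effective rainfall P−Ia = 4548/475 in
Q = (4548/475)²/((4548/475) + 10/19) = (20684304/225625)/(4798/475) = 10342152/1139525 in ≈ 9.076 in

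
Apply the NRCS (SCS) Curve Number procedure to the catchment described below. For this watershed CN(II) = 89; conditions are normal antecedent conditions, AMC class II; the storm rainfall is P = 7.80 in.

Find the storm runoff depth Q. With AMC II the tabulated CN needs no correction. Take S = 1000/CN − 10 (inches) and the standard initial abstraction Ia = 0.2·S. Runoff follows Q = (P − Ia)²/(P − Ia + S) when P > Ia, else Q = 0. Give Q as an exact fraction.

Q = 11296321/1740395 in ≈ 6.491 in

AMC II — tabulated CN = 89 applies directly.
S = 1000/89 − 10 = 110/89 in ≈ 1.236 in
Ia = 0.2·(110/89) = 22/89 in ≈ 0.247 in
Excess rainfall: 7.800 − 0.247 = 7.553 in; P > Ia so Q > 0
Q = (3361/445)²/((3361/445) + 110/89) = (11296321/198025)/(3911/445) = 11296321/1740395 in ≈ 6.491 in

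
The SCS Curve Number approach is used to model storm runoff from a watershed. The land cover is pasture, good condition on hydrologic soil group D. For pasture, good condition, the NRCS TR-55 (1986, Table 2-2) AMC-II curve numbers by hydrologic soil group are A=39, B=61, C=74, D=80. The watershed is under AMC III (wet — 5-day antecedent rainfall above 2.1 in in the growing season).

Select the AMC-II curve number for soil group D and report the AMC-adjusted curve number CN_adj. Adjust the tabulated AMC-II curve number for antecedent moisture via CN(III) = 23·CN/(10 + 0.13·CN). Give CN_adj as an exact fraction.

CN_adj = 4600/51 ≈ 90.196

NRCS table: pasture, good condition, soil group D → CN(II) = 80
Adjust CN=80 to AMC III: 23·80/(10 + 0.13·80) → 1840 ÷ (102/5) = 4600/51 ≈ 90.196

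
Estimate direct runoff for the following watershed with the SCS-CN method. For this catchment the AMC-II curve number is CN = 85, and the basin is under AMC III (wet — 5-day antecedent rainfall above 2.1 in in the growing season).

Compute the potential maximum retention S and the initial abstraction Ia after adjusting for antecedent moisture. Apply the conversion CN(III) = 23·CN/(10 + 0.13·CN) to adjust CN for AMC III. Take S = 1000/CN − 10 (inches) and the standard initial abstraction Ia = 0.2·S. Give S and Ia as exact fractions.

S = 300/391 in ≈ 0.767 in; Ia = 60/391 in ≈ 0.153 in

CN(III) from CN(II)=85: (23·85)/(10 + 0.13·85) = 39100/421 ≈ 92.874
Retention S: 1000/CN − 10 with CN=92.874 → S = 300/391 ≈ 0.767 in
Initial abstraction Ia = S/5 = (300/391)/5 = 60/391 ≈ 0.153 in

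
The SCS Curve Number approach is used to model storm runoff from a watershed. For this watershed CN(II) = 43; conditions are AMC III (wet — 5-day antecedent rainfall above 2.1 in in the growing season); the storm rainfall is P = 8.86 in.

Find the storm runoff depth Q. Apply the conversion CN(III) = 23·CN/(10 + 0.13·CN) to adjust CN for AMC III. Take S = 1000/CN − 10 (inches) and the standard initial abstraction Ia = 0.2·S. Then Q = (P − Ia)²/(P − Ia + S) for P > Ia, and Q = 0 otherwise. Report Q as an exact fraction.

Q = 145257790129/32939980150 in ≈ 4.410 in

CN(III) from CN(II)=43: (23·43)/(10 + 0.13·43) = 98900/1559 ≈ 63.438
S = 1000/(98900/1559) − 10 = 5700/989 in ≈ 5.763 in
Initial abstraction Ia = S/5 = (5700/989)/5 = 1140/989 ≈ 1.153 in
Excess rainfall: 8.860 − 1.153 = 7.707 in; P > Ia so Q > 0
Runoff Q = (P−Ia)²/(P−Ia+S) = (7.707)²/(7.707+5.763) = 145257790129/32939980150 ≈ 4.410 in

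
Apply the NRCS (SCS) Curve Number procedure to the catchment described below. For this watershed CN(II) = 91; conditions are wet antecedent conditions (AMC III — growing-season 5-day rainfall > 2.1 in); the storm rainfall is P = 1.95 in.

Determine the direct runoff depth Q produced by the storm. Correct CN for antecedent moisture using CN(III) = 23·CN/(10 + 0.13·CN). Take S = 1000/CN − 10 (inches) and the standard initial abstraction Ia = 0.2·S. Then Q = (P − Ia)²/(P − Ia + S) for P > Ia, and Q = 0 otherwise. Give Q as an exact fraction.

Adjust CN=91 to AMC III: 23·91/(10 + 0.13·91) → 2093 ÷ (2183/100) = 209300/2183 ≈ 95.877
Max retention: S = 1000/(209300/2183) − 10 = 900/2093 in (≈ 0.430 in)
Ia = 0.2·(900/2093) = 180/2093 in ≈ 0.086 in
Since P=1.950 > Ia=0.086: effective rainfall P−Ia = 78027/41860 in
Runoff Q = (P−Ia)²/(P−Ia+S) = (1.864)²/(1.864+0.430) = 2029404243/1339896740 ≈ 1.515 in

Q = 2029404243/1339896740 in ≈ 1.515 in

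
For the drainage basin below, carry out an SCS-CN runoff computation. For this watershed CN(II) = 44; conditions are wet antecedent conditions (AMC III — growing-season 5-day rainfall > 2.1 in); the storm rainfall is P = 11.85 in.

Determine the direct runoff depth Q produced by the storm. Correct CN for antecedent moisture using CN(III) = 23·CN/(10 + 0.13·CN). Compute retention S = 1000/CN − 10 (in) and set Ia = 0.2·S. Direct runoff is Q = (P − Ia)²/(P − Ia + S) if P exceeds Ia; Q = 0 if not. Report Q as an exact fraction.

Q = 2955118321/416746660 in ≈ 7.091 in

Adjust CN=44 to AMC III: 23·44/(10 + 0.13·44) → 1012 ÷ (393/25) = 25300/393 ≈ 64.377
S = 1000/(25300/393) − 10 = 1400/253 in ≈ 5.534 in
Ia = 0.2·(1400/253) = 280/253 in ≈ 1.107 in
Excess rainfall: 11.850 − 1.107 = 10.743 in; P > Ia so Q > 0
Q = (54361/5060)²/((54361/5060) + 1400/253) = (2955118321/25603600)/(82361/5060) = 2955118321/416746660 in ≈ 7.091 in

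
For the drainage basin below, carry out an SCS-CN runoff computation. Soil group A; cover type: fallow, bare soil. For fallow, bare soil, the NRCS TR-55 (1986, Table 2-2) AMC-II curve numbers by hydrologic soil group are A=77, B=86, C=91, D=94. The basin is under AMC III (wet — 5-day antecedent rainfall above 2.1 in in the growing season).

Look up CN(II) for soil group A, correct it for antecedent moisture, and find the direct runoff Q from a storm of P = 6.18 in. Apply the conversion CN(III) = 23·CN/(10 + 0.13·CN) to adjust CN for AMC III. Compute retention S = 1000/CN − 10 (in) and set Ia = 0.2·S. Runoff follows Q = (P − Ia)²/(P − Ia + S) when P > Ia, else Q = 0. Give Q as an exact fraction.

Q = 519520849/107003050 in ≈ 4.855 in

NRCS table: fallow, bare soil, soil group A → CN(II) = 77
CN(III) from CN(II)=77: (23·77)/(10 + 0.13·77) = 7700/87 ≈ 88.506
Max retention: S = 1000/(7700/87) − 10 = 100/77 in (≈ 1.299 in)
Ia = 0.2·(100/77) = 20/77 in ≈ 0.260 in
Since P=6.180 > Ia=0.260: effective rainfall P−Ia = 22793/3850 in
Q: (22793/3850)² ÷ (27793/3850) = 519520849/107003050 in (≈ 4.855 in)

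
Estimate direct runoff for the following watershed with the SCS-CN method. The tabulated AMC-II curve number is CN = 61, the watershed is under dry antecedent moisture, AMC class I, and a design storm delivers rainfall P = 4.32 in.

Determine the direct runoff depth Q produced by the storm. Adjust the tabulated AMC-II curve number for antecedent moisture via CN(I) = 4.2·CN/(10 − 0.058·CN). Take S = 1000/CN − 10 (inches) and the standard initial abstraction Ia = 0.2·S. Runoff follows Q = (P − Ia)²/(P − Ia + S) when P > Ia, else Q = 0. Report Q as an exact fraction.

CN(I) from CN(II)=61: (4.2·61)/(10 − 0.058·61) = 42700/1077 ≈ 39.647
S = 1000/(42700/1077) − 10 = 6500/427 in ≈ 15.222 in
Ia = 0.2·(6500/427) = 1300/427 in ≈ 3.044 in
Excess rainfall: 4.320 − 3.044 = 1.276 in; P > Ia so Q > 0
Runoff Q = (P−Ia)²/(P−Ia+S) = (1.276)²/(1.276+15.222) = 46348864/470009575 ≈ 0.099 in

Q = 46348864/470009575 in ≈ 0.099 in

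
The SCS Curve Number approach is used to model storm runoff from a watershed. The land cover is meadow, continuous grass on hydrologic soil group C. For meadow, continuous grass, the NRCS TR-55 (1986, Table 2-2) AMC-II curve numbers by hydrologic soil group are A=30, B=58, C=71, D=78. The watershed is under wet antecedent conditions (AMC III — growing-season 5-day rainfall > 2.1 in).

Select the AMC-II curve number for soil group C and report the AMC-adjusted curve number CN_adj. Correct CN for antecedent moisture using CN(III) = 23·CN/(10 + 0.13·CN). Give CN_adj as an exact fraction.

NRCS table: meadow, continuous grass, soil group C → CN(II) = 71
CN(III) from CN(II)=71: (23·71)/(10 + 0.13·71) = 163300/1923 ≈ 84.919

CN_adj = 163300/1923 ≈ 84.919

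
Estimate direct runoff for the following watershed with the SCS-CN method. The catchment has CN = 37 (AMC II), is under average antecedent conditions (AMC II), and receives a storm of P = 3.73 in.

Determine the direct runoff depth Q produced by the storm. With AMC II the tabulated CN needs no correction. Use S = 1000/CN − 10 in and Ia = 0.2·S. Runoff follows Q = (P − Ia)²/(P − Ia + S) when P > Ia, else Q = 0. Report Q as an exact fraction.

Q = 1442401/237543700 in ≈ 0.006 in

AMC II — tabulated CN = 37 applies directly.
Retention S: 1000/CN − 10 with CN=37.000 → S = 630/37 ≈ 17.027 in
Ia = 0.2·(630/37) = 126/37 in ≈ 3.405 in
P − Ia = 3.730 − 3.405 = 1201/3700 ≈ 0.325 in (> 0, runoff occurs)
Q = (1201/3700)²/((1201/3700) + 630/37) = (1442401/13690000)/(64201/3700) = 1442401/237543700 in ≈ 0.006 in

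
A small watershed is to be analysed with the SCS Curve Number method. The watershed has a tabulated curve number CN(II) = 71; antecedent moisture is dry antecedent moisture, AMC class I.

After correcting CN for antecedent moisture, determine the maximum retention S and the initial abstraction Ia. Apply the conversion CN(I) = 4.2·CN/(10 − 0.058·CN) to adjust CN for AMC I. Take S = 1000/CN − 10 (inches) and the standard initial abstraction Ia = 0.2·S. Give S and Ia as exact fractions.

CN(I) from CN(II)=71: (4.2·71)/(10 − 0.058·71) = 149100/2941 ≈ 50.697
Max retention: S = 1000/(149100/2941) − 10 = 14500/1491 in (≈ 9.725 in)
Ia = 0.2·(14500/1491) = 2900/1491 in ≈ 1.945 in

S = 14500/1491 in ≈ 9.725 in; Ia = 2900/1491 in ≈ 1.945 in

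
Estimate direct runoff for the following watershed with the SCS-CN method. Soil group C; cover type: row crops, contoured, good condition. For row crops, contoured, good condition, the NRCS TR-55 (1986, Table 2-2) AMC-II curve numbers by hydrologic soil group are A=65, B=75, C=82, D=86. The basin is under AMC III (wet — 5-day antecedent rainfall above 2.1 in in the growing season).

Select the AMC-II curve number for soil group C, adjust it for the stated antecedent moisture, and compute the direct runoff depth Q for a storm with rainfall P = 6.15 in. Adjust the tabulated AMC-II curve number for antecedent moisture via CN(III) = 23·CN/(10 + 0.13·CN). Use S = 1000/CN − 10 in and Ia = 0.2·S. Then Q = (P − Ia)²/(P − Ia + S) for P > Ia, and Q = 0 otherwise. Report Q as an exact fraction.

NRCS table: row crops, contoured, good condition, soil group C → CN(II) = 82
Adjust CN=82 to AMC III: 23·82/(10 + 0.13·82) → 1886 ÷ (1033/50) = 94300/1033 ≈ 91.288
Retention S: 1000/CN − 10 with CN=91.288 → S = 900/943 ≈ 0.954 in
Ia = 0.2·(900/943) = 180/943 in ≈ 0.191 in
Excess rainfall: 6.150 − 0.191 = 5.959 in; P > Ia so Q > 0
Q: (112389/18860)² ÷ (130389/18860) = 4210429107/819712180 in (≈ 5.136 in)

Q = 4210429107/819712180 in ≈ 5.136 in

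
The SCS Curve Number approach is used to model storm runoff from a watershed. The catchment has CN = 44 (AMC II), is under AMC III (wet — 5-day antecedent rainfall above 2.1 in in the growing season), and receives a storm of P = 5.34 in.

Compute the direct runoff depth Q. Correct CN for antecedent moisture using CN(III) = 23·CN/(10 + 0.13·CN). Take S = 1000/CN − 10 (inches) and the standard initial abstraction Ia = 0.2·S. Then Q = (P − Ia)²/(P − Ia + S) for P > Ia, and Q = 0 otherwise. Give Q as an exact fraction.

Q = 2867709601/1562920150 in ≈ 1.835 in

Wet (AMC III): CN(III) = 23·44/(10 + 0.13·44) = 1012/(393/25) = 25300/393 ≈ 64.377
Max retention: S = 1000/(25300/393) − 10 = 1400/253 in (≈ 5.534 in)
Ia = 0.2S: 0.2·5.534 = 1.107 in (exactly 280/253)
P − Ia = 5.340 − 1.107 = 53551/12650 ≈ 4.233 in (> 0, runoff occurs)
Q = (53551/12650)²/((53551/12650) + 1400/253) = (2867709601/160022500)/(123551/12650) = 2867709601/1562920150 in ≈ 1.835 in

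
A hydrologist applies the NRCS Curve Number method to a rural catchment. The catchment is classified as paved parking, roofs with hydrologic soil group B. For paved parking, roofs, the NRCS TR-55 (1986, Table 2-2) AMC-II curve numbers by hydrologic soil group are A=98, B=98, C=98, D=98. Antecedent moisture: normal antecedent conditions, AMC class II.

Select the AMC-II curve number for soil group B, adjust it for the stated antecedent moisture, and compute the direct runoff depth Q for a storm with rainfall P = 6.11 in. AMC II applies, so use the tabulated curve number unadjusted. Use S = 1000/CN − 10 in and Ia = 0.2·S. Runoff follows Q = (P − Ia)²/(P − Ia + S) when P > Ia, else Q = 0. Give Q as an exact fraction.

Q = 884408121/150621100 in ≈ 5.872 in

NRCS table: paved parking, roofs, soil group B → CN(II) = 98
CN(II) = 98; AMC II needs no correction.
Retention S: 1000/CN − 10 with CN=98.000 → S = 10/49 ≈ 0.204 in
Ia = 0.2S: 0.2·0.204 = 0.041 in (exactly 2/49)
Since P=6.110 > Ia=0.041: effective rainfall P−Ia = 29739/4900 in
Q = (29739/4900)²/((29739/4900) + 10/49) = (884408121/24010000)/(30739/4900) = 884408121/150621100 in ≈ 5.872 in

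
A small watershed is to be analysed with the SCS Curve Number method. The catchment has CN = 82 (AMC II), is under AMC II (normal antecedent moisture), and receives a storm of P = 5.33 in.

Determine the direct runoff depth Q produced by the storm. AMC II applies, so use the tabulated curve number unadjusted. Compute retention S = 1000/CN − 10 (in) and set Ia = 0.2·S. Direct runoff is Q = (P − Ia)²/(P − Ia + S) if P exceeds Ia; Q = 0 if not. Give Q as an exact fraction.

Q = 402122809/119117300 in ≈ 3.376 in

Average conditions: CN = 82 (no AMC adjustment).
Max retention: S = 1000/82 − 10 = 90/41 in (≈ 2.195 in)
Ia = 0.2·(90/41) = 18/41 in ≈ 0.439 in
Since P=5.330 > Ia=0.439: effective rainfall P−Ia = 20053/4100 in
Runoff Q = (P−Ia)²/(P−Ia+S) = (4.891)²/(4.891+2.195) = 402122809/119117300 ≈ 3.376 in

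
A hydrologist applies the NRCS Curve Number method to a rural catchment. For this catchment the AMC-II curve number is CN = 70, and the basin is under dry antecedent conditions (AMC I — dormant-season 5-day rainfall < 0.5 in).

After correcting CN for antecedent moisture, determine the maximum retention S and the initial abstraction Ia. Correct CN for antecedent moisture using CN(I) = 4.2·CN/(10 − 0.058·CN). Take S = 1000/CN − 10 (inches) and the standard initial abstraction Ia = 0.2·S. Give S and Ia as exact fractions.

Dry (AMC I): CN(I) = 4.2·70/(10 − 0.058·70) = 294/(297/50) = 4900/99 ≈ 49.495
S = 1000/(4900/99) − 10 = 500/49 in ≈ 10.204 in
Ia = 0.2S: 0.2·10.204 = 2.041 in (exactly 100/49)

S = 500/49 in ≈ 10.204 in; Ia = 100/49 in ≈ 2.041 in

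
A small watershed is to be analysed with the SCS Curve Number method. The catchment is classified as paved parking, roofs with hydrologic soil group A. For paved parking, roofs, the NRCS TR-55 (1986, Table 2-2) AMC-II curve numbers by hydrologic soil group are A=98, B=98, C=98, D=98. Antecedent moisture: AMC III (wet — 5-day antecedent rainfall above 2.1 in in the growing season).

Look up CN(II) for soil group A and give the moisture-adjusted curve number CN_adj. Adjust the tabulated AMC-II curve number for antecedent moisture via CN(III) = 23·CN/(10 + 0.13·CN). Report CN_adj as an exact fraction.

NRCS table: paved parking, roofs, soil group A → CN(II) = 98
Wet (AMC III): CN(III) = 23·98/(10 + 0.13·98) = 2254/(1137/50) = 112700/1137 ≈ 99.120

CN_adj = 112700/1137 ≈ 99.120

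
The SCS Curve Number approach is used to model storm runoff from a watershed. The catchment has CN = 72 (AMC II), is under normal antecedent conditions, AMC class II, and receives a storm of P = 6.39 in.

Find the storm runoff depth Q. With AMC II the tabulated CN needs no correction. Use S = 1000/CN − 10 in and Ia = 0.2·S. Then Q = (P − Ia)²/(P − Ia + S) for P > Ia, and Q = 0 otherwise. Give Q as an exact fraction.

Q = 25512601/7695900 in ≈ 3.315 in

AMC II — tabulated CN = 72 applies directly.
Max retention: S = 1000/72 − 10 = 35/9 in (≈ 3.889 in)
Ia = 0.2·(35/9) = 7/9 in ≈ 0.778 in
Excess rainfall: 6.390 − 0.778 = 5.612 in; P > Ia so Q > 0
Runoff Q = (P−Ia)²/(P−Ia+S) = (5.612)²/(5.612+3.889) = 25512601/7695900 ≈ 3.315 in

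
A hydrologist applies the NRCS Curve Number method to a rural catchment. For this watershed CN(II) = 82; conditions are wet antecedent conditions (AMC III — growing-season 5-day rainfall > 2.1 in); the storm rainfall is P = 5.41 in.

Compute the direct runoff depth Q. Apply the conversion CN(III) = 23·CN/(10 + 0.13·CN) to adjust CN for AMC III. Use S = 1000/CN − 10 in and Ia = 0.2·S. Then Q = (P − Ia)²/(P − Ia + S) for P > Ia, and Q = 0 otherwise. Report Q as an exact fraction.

Wet (AMC III): CN(III) = 23·82/(10 + 0.13·82) = 1886/(1033/50) = 94300/1033 ≈ 91.288
Max retention: S = 1000/(94300/1033) − 10 = 900/943 in (≈ 0.954 in)
Ia = 0.2S: 0.2·0.954 = 0.191 in (exactly 180/943)
Since P=5.410 > Ia=0.191: effective rainfall P−Ia = 492163/94300 in
Runoff Q = (P−Ia)²/(P−Ia+S) = (5.219)²/(5.219+0.954) = 242224418569/54897970900 ≈ 4.412 in

Q = 242224418569/54897970900 in ≈ 4.412 in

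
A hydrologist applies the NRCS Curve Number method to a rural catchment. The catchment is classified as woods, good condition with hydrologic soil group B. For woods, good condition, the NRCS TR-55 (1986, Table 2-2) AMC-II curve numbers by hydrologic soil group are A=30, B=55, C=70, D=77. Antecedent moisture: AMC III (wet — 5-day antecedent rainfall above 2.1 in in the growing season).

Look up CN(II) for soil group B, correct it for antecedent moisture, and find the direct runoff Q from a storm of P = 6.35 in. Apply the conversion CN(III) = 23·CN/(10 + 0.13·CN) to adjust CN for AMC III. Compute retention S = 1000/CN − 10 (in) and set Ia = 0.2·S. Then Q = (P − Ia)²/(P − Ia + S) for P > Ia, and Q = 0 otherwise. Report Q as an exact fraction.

Q = 814017961/235446860 in ≈ 3.457 in

NRCS table: woods, good condition, soil group B → CN(II) = 55
CN(III) from CN(II)=55: (23·55)/(10 + 0.13·55) = 25300/343 ≈ 73.761
Max retention: S = 1000/(25300/343) − 10 = 900/253 in (≈ 3.557 in)
Ia = 0.2·(900/253) = 180/253 in ≈ 0.711 in
Excess rainfall: 6.350 − 0.711 = 5.639 in; P > Ia so Q > 0
Runoff Q = (P−Ia)²/(P−Ia+S) = (5.639)²/(5.639+3.557) = 814017961/235446860 ≈ 3.457 in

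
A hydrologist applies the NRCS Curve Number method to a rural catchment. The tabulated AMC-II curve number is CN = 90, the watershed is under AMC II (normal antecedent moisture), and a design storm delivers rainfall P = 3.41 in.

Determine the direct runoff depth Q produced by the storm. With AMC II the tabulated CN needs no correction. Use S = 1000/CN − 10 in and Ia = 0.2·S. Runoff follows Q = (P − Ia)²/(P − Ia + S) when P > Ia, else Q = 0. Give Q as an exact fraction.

Average conditions: CN = 90 (no AMC adjustment).
S = 1000/90 − 10 = 10/9 in ≈ 1.111 in
Initial abstraction Ia = S/5 = (10/9)/5 = 2/9 ≈ 0.222 in
Since P=3.410 > Ia=0.222: effective rainfall P−Ia = 2869/900 in
Q = (2869/900)²/((2869/900) + 10/9) = (8231161/810000)/(3869/900) = 8231161/3482100 in ≈ 2.364 in

Q = 8231161/3482100 in ≈ 2.364 in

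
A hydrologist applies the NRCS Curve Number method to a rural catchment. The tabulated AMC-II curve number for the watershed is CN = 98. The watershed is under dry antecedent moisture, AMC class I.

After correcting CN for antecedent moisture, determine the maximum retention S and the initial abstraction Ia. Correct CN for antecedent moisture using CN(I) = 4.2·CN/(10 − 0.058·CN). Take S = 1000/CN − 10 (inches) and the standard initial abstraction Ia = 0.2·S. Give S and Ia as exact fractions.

CN(I) from CN(II)=98: (4.2·98)/(10 − 0.058·98) = 102900/1079 ≈ 95.366
Retention S: 1000/CN − 10 with CN=95.366 → S = 500/1029 ≈ 0.486 in
Ia = 0.2S: 0.2·0.486 = 0.097 in (exactly 100/1029)

S = 500/1029 in ≈ 0.486 in; Ia = 100/1029 in ≈ 0.097 in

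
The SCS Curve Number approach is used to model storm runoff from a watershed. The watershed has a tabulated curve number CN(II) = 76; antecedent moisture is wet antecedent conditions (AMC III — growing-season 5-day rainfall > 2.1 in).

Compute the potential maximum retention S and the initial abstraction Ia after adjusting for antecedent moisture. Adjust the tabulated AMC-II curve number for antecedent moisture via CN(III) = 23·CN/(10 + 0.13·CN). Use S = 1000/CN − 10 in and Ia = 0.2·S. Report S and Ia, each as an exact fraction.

S = 600/437 in ≈ 1.373 in; Ia = 120/437 in ≈ 0.275 in

Adjust CN=76 to AMC III: 23·76/(10 + 0.13·76) → 1748 ÷ (497/25) = 43700/497 ≈ 87.928
Retention S: 1000/CN − 10 with CN=87.928 → S = 600/437 ≈ 1.373 in
Ia = 0.2S: 0.2·1.373 = 0.275 in (exactly 120/437)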